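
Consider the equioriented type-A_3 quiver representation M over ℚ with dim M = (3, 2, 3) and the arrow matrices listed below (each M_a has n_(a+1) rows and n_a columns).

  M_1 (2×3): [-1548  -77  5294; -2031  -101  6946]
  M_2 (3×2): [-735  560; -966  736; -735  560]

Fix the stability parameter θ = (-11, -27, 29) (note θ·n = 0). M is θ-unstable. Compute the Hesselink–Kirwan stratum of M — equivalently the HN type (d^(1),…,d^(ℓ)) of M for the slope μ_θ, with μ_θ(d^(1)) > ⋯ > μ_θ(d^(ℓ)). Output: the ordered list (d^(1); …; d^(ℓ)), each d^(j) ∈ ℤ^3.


Via rank(M_{q-1}∘⋯∘M_p): M ≅ I[1,1], I[1,2], I[1,3], I[3,3]^2.
μ_θ-semistable layers: μ^(1)=29; μ^(2)=-11; μ^(3)=-19

((0, 0, 3); (1, 0, 0); (2, 2, 0))


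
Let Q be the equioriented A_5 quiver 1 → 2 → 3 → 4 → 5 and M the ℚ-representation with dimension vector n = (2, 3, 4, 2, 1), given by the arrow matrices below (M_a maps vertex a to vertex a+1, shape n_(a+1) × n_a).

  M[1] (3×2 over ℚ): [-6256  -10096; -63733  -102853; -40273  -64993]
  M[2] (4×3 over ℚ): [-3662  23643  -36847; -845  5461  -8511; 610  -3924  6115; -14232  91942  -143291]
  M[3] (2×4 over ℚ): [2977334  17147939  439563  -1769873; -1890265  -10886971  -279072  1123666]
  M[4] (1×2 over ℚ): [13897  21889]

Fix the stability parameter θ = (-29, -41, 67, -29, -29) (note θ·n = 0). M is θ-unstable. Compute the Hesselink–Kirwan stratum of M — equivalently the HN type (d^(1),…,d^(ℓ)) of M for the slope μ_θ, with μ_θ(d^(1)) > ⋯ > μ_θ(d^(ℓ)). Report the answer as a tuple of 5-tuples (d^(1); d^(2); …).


Interval decomposition of M: I[1,1], I[1,3], I[2,4], I[2,5], I[3,3].
HN type (ℓ=6): μ^(1)=67; μ^(2)=19; μ^(3)=3; μ^(4)=-29; μ^(5)=-35; μ^(6)=-41

((0, 0, 2, 0, 0); (0, 0, 1, 1, 0); (0, 0, 1, 1, 1); (1, 0, 0, 0, 0); (1, 1, 0, 0, 0); (0, 2, 0, 0, 0))


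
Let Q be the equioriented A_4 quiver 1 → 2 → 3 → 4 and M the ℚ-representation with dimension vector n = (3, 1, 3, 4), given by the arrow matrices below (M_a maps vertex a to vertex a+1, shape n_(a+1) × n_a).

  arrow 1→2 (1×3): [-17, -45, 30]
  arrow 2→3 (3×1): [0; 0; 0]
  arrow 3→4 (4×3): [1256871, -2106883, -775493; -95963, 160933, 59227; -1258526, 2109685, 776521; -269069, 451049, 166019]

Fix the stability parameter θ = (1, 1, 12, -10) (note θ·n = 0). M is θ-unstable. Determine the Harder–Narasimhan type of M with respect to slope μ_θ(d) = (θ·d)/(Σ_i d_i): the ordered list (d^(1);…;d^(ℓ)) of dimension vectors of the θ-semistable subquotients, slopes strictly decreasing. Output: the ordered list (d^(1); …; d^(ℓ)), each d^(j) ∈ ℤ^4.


Via rank(M_{q-1}∘⋯∘M_p): M ≅ I[1,1]^2, I[1,2], I[3,4]^3, I[4,4].
μ_θ-semistable layers: μ^(1)=1; μ^(2)=-10

((3, 1, 3, 3); (0, 0, 0, 1))


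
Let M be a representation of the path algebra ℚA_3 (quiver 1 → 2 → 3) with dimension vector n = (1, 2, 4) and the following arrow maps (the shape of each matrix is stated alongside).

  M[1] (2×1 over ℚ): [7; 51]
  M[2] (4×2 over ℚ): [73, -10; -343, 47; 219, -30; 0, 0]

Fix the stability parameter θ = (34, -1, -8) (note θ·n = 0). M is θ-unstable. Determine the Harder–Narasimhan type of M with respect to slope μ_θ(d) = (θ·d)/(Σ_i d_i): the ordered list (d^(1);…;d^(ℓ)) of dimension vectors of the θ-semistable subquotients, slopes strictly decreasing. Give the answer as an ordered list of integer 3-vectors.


Interval decomposition of M: I[1,3], I[2,3], I[3,3]^2.
HN type (ℓ=3): μ^(1)=25/3; μ^(2)=-9/2; μ^(3)=-8

((1, 1, 1); (0, 1, 1); (0, 0, 2))


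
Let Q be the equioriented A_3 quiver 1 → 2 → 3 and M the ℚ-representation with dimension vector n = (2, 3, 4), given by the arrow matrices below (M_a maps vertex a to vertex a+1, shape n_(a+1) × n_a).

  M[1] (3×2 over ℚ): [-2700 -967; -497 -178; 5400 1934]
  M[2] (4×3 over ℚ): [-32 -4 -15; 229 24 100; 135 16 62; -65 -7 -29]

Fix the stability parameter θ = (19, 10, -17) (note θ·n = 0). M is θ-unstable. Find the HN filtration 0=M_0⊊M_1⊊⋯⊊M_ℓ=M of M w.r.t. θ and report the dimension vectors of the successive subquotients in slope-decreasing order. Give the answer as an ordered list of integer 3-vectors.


Barcode: M ≅ I[1,3]^2, I[2,3], I[3,3]. HN layers by μ_θ (3 steps, strictly decreasing):
  μ^(1)=4; μ^(2)=-7/2; μ^(3)=-17

((2, 2, 2); (0, 1, 1); (0, 0, 1))


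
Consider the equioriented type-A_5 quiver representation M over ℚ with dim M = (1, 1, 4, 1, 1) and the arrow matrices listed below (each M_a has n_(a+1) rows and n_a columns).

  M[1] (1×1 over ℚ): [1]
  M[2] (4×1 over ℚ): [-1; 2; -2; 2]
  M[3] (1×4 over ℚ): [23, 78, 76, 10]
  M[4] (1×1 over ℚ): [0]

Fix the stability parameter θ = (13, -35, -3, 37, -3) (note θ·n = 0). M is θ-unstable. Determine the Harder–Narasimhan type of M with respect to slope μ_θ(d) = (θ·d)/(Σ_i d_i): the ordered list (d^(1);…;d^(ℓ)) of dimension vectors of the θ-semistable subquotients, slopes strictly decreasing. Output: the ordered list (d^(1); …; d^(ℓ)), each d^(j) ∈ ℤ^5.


Interval decomposition of M: I[1,4], I[3,3]^3, I[5,5].
HN type (ℓ=3): μ^(1)=37; μ^(2)=-3; μ^(3)=-11

((0, 0, 0, 1, 0); (0, 0, 4, 0, 1); (1, 1, 0, 0, 0))


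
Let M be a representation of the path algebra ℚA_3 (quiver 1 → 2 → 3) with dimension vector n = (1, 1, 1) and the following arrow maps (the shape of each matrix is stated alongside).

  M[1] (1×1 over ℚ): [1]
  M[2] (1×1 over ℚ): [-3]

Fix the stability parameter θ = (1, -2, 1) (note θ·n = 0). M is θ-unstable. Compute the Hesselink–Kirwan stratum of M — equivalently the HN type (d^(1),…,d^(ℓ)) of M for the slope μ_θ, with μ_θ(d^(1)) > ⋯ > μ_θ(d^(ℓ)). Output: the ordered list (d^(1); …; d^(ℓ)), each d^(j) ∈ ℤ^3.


Interval decomposition of M: I[1,3].
HN type (ℓ=2): μ^(1)=1; μ^(2)=-1/2

((0, 0, 1); (1, 1, 0))


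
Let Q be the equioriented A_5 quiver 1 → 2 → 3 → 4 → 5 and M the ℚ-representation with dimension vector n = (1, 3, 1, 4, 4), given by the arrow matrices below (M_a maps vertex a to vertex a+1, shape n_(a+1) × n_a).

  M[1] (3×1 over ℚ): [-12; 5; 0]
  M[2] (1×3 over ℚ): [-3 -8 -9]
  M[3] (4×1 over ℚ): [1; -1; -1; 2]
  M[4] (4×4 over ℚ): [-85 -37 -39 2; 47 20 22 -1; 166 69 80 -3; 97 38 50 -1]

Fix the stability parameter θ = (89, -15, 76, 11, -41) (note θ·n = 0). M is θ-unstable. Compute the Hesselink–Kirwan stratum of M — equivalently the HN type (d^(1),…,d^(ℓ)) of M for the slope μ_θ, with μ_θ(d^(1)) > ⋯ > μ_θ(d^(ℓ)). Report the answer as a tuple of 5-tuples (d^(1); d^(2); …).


Interval decomposition of M: I[1,5], I[2,2]^2, I[4,4], I[4,5]^2, I[5,5].
HN type (ℓ=4): μ^(1)=24; μ^(2)=11; μ^(3)=-15; μ^(4)=-41

((1, 1, 1, 1, 1); (0, 0, 0, 1, 0); (0, 2, 0, 2, 2); (0, 0, 0, 0, 1))


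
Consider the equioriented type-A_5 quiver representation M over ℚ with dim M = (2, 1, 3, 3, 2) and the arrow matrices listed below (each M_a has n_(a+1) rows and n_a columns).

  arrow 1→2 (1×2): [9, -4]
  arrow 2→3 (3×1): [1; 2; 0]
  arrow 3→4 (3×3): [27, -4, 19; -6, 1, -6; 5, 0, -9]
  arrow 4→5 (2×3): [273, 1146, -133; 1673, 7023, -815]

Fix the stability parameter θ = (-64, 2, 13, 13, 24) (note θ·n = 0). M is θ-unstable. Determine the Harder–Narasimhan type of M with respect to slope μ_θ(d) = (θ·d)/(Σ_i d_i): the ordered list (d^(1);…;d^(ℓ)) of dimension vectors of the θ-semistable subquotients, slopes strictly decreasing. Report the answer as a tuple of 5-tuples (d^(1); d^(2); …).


Via rank(M_{q-1}∘⋯∘M_p): M ≅ I[1,1], I[1,5], I[3,4], I[3,5].
μ_θ-semistable layers: μ^(1)=24; μ^(2)=13; μ^(3)=2; μ^(4)=-64

((0, 0, 0, 0, 2); (0, 0, 3, 3, 0); (0, 1, 0, 0, 0); (2, 0, 0, 0, 0))


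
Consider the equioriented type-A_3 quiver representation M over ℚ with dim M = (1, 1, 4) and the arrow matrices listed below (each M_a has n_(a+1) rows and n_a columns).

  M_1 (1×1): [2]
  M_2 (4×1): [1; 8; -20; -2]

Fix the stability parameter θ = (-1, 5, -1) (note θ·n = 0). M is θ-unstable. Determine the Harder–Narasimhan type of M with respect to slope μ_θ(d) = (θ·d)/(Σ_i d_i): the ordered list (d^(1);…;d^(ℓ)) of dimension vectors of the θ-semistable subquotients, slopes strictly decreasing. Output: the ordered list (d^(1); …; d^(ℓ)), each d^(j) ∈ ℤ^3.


Interval decomposition of M: I[1,3], I[3,3]^3.
HN type (ℓ=2): μ^(1)=2; μ^(2)=-1

((0, 1, 1); (1, 0, 3))


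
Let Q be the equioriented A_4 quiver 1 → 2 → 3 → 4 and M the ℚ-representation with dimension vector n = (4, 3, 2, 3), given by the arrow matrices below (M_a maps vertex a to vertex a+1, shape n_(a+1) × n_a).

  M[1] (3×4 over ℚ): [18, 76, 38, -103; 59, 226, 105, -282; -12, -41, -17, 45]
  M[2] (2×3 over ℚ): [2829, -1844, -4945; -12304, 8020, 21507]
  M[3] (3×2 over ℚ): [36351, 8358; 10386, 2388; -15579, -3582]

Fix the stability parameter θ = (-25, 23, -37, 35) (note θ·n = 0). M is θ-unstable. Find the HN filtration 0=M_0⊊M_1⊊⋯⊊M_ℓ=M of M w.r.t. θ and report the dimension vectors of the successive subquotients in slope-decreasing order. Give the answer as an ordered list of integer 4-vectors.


Barcode: M ≅ I[1,1], I[1,2], I[1,3], I[1,4], I[4,4]^2. HN layers by μ_θ (4 steps, strictly decreasing):
  μ^(1)=35; μ^(2)=23; μ^(3)=-7; μ^(4)=-25

((0, 0, 0, 3); (0, 1, 0, 0); (0, 2, 2, 0); (4, 0, 0, 0))


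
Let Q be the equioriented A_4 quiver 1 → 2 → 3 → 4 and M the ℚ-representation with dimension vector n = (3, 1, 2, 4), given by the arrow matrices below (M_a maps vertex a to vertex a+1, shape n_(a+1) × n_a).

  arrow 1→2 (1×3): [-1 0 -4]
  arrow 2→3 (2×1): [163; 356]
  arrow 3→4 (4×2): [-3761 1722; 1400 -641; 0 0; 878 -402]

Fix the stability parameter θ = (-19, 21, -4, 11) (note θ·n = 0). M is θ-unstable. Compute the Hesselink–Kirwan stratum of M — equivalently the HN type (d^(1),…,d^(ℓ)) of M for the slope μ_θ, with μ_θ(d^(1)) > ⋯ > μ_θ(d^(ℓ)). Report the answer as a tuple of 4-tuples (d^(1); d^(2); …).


Via rank(M_{q-1}∘⋯∘M_p): M ≅ I[1,1]^2, I[1,4], I[3,4], I[4,4]^2.
μ_θ-semistable layers: μ^(1)=11; μ^(2)=17/2; μ^(3)=-4; μ^(4)=-19

((0, 0, 0, 4); (0, 1, 1, 0); (0, 0, 1, 0); (3, 0, 0, 0))


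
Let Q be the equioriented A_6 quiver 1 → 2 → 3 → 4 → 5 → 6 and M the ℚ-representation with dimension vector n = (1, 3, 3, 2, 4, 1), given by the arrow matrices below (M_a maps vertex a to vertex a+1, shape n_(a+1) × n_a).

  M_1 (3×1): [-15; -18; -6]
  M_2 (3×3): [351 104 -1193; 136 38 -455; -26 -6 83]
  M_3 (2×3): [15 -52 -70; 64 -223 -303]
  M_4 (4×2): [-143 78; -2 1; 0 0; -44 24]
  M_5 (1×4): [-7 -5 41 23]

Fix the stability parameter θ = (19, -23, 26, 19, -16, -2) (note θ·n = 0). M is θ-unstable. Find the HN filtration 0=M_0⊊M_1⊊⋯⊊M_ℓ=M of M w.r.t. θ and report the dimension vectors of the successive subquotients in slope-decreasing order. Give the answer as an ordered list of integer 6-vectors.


Interval decomposition of M: I[1,6], I[2,3], I[2,5], I[5,5]^2.
HN type (ℓ=6): μ^(1)=26; μ^(2)=29/3; μ^(3)=27/4; μ^(4)=-2; μ^(5)=-16; μ^(6)=-23

((0, 0, 1, 0, 0, 0); (0, 0, 1, 1, 1, 0); (0, 0, 1, 1, 1, 1); (1, 1, 0, 0, 0, 0); (0, 0, 0, 0, 2, 0); (0, 2, 0, 0, 0, 0))


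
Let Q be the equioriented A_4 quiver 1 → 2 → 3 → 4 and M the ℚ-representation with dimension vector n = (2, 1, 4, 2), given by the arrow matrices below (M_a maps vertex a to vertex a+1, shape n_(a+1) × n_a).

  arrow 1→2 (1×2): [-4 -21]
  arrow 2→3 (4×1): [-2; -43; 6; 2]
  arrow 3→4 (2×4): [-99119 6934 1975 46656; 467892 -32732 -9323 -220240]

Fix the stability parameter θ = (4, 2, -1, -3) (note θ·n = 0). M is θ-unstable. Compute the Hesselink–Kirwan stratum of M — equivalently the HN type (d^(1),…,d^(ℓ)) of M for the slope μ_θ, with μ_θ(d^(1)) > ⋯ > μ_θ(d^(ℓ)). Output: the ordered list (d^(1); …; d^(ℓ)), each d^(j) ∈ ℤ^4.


Barcode: M ≅ I[1,1], I[1,4], I[3,3]^2, I[3,4]. HN layers by μ_θ (4 steps, strictly decreasing):
  μ^(1)=4; μ^(2)=1/2; μ^(3)=-1; μ^(4)=-2

((1, 0, 0, 0); (1, 1, 1, 1); (0, 0, 2, 0); (0, 0, 1, 1))


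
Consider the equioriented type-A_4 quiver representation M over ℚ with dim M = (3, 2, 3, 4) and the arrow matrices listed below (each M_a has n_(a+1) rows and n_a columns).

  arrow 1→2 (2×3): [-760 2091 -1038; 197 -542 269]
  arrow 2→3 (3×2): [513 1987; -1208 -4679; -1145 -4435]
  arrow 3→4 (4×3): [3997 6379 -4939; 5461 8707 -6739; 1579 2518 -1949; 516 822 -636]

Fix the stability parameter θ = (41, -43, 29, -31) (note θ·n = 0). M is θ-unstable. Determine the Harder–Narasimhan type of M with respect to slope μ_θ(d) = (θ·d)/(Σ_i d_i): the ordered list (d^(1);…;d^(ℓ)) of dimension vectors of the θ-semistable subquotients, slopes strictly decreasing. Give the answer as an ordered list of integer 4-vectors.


Barcode: M ≅ I[1,1], I[1,3], I[1,4], I[3,4], I[4,4]^2. HN layers by μ_θ (4 steps, strictly decreasing):
  μ^(1)=41; μ^(2)=29; μ^(3)=-1; μ^(4)=-31

((1, 0, 0, 0); (0, 0, 1, 0); (2, 2, 2, 2); (0, 0, 0, 2))


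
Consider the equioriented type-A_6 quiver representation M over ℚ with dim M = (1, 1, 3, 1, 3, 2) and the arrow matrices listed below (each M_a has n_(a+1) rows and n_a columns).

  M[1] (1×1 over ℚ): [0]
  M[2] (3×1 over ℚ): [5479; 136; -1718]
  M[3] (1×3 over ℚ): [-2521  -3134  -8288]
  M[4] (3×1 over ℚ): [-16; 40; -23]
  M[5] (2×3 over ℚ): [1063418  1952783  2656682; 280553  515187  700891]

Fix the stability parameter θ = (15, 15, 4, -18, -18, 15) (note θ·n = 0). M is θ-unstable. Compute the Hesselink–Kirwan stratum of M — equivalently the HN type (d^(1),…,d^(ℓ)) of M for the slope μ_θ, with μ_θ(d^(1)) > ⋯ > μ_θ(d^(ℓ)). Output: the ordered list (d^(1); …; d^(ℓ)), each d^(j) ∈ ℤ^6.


Via rank(M_{q-1}∘⋯∘M_p): M ≅ I[1,1], I[2,6], I[3,3]^2, I[5,5], I[5,6].
μ_θ-semistable layers: μ^(1)=15; μ^(2)=4; μ^(3)=-17/4; μ^(4)=-18

((1, 0, 0, 0, 0, 2); (0, 0, 2, 0, 0, 0); (0, 1, 1, 1, 1, 0); (0, 0, 0, 0, 2, 0))


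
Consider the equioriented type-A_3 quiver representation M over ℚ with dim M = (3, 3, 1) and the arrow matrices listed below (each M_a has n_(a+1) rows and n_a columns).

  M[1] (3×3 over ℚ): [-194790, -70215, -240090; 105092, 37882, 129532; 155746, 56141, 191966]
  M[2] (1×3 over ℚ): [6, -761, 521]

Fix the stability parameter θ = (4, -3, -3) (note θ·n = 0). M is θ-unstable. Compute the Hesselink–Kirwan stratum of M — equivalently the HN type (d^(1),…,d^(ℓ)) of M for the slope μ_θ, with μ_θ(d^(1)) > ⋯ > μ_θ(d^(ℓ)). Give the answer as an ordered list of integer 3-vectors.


Via rank(M_{q-1}∘⋯∘M_p): M ≅ I[1,1]^2, I[1,3], I[2,2]^2.
μ_θ-semistable layers: μ^(1)=4; μ^(2)=-2/3; μ^(3)=-3

((2, 0, 0); (1, 1, 1); (0, 2, 0))


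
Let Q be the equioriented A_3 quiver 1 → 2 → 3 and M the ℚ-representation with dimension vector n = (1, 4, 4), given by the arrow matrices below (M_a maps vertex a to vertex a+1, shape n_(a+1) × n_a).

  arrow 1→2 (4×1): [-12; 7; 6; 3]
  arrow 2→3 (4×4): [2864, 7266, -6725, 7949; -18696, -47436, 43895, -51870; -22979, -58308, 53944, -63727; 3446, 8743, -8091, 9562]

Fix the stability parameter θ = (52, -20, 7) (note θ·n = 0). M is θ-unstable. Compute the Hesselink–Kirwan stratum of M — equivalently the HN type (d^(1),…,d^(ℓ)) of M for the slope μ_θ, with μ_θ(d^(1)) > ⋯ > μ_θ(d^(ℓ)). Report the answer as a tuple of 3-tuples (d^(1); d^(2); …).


Interval decomposition of M: I[1,3], I[2,3]^3.
HN type (ℓ=3): μ^(1)=13; μ^(2)=7; μ^(3)=-20

((1, 1, 1); (0, 0, 3); (0, 3, 0))


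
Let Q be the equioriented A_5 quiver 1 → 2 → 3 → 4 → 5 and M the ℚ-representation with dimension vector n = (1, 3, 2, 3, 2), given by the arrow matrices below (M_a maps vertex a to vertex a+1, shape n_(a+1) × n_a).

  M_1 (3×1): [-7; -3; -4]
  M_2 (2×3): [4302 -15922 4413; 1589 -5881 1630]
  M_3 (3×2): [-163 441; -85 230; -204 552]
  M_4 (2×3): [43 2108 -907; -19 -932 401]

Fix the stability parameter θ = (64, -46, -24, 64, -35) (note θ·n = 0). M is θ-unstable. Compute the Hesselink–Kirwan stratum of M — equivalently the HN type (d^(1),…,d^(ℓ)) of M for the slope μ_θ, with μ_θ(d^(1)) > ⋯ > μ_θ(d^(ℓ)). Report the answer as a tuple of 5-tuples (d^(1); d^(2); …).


Interval decomposition of M: I[1,2], I[2,4], I[2,5], I[4,5].
HN type (ℓ=5): μ^(1)=64; μ^(2)=29/2; μ^(3)=9; μ^(4)=-24; μ^(5)=-46

((0, 0, 0, 1, 0); (0, 0, 0, 2, 2); (1, 1, 0, 0, 0); (0, 0, 2, 0, 0); (0, 2, 0, 0, 0))


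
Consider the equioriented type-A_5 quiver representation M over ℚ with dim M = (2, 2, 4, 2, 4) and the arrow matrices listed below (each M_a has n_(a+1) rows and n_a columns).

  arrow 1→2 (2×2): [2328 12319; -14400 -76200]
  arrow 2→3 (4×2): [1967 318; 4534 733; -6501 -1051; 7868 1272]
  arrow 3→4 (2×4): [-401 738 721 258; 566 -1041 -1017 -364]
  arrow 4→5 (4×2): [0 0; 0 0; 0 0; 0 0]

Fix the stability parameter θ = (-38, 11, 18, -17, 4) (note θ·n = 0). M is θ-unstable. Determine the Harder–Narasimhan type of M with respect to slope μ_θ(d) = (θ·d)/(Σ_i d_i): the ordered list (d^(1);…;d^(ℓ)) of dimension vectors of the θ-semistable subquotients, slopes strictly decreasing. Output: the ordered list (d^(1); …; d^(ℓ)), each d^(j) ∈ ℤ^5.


Barcode: M ≅ I[1,1], I[1,4], I[2,4], I[3,3]^2, I[5,5]^4. HN layers by μ_θ (3 steps, strictly decreasing):
  μ^(1)=18; μ^(2)=4; μ^(3)=-38

((0, 0, 2, 0, 0); (0, 2, 2, 2, 4); (2, 0, 0, 0, 0))


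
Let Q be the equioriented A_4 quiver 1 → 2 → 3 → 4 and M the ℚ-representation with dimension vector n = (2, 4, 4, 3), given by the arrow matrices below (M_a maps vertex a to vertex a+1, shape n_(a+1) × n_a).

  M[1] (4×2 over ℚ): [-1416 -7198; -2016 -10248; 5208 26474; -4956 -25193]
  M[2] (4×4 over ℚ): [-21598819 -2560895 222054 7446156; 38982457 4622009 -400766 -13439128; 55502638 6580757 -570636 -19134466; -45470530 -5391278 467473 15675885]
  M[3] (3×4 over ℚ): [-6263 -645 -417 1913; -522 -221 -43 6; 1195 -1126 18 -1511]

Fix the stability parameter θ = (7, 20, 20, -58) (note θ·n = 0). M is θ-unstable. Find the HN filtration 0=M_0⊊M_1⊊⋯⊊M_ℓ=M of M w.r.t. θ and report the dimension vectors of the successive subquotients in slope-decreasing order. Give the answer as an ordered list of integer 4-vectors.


Interval decomposition of M: I[1,1], I[1,4], I[2,2], I[2,3], I[2,4], I[3,4].
HN type (ℓ=5): μ^(1)=20; μ^(2)=7; μ^(3)=-11/4; μ^(4)=-6; μ^(5)=-19

((0, 2, 1, 0); (1, 0, 0, 0); (1, 1, 1, 1); (0, 1, 1, 1); (0, 0, 1, 1))


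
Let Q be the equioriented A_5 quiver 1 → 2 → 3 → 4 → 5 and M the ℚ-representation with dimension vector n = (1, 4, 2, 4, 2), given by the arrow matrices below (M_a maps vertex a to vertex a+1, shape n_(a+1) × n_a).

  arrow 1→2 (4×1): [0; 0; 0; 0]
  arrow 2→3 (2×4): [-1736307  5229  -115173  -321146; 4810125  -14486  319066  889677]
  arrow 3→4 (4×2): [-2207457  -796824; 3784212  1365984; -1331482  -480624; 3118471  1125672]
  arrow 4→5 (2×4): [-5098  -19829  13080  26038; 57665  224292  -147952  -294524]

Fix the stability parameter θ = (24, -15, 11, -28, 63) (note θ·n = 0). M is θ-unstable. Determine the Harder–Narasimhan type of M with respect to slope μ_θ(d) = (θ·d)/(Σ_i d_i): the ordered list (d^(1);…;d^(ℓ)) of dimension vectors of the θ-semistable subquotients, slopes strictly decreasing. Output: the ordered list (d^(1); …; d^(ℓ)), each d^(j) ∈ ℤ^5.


Via rank(M_{q-1}∘⋯∘M_p): M ≅ I[1,1], I[2,2]^2, I[2,3], I[2,5], I[4,4]^2, I[4,5].
μ_θ-semistable layers: μ^(1)=63; μ^(2)=24; μ^(3)=11; μ^(4)=-17/2; μ^(5)=-15; μ^(6)=-28

((0, 0, 0, 0, 2); (1, 0, 0, 0, 0); (0, 0, 1, 0, 0); (0, 0, 1, 1, 0); (0, 4, 0, 0, 0); (0, 0, 0, 3, 0))


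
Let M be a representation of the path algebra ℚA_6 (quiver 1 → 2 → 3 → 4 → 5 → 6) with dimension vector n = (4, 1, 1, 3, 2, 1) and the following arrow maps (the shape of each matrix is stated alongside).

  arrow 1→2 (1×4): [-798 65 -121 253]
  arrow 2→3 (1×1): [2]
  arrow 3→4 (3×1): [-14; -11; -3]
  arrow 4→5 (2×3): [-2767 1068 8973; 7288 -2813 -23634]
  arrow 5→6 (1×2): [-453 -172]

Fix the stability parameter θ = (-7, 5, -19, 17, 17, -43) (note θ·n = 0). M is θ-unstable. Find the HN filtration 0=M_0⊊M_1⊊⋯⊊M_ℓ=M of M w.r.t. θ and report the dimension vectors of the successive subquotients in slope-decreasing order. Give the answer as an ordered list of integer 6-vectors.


Interval decomposition of M: I[1,1]^3, I[1,6], I[4,4], I[4,5].
HN type (ℓ=3): μ^(1)=17; μ^(2)=-3; μ^(3)=-7

((0, 0, 0, 2, 1, 0); (0, 0, 0, 1, 1, 1); (4, 1, 1, 0, 0, 0))


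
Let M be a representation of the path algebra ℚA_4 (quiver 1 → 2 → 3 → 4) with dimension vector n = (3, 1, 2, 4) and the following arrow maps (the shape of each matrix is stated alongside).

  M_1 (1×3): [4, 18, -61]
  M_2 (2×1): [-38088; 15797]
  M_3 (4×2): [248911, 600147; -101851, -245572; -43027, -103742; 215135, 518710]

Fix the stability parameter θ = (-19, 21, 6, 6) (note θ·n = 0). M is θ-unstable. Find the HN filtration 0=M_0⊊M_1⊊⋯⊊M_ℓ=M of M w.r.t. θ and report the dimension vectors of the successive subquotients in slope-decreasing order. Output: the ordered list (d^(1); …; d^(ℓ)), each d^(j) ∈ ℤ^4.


Barcode: M ≅ I[1,1]^2, I[1,4], I[3,4], I[4,4]^2. HN layers by μ_θ (3 steps, strictly decreasing):
  μ^(1)=11; μ^(2)=6; μ^(3)=-19

((0, 1, 1, 1); (0, 0, 1, 3); (3, 0, 0, 0))


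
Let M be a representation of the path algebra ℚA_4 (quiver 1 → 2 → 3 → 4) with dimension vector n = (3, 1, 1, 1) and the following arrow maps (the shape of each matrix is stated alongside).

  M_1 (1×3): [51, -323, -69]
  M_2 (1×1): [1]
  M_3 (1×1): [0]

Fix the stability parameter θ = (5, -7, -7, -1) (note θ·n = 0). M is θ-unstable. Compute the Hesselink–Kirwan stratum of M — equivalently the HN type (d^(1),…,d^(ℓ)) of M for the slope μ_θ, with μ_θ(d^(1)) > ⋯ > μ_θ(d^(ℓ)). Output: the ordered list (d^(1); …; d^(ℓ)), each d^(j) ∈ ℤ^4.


Via rank(M_{q-1}∘⋯∘M_p): M ≅ I[1,1]^2, I[1,3], I[4,4].
μ_θ-semistable layers: μ^(1)=5; μ^(2)=-1; μ^(3)=-3

((2, 0, 0, 0); (0, 0, 0, 1); (1, 1, 1, 0))


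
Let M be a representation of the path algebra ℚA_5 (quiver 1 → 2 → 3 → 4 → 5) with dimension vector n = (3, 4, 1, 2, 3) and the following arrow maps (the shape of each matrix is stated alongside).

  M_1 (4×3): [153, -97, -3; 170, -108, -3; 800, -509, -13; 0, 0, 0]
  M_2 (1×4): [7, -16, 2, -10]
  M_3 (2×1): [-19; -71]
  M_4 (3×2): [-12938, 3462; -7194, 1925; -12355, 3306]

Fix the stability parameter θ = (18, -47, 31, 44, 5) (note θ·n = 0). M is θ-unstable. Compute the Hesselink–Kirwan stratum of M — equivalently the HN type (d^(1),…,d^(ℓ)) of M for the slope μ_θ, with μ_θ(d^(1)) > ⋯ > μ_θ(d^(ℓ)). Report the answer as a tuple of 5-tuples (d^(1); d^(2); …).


Interval decomposition of M: I[1,2]^2, I[1,5], I[2,2], I[4,5], I[5,5].
HN type (ℓ=5): μ^(1)=80/3; μ^(2)=49/2; μ^(3)=5; μ^(4)=-29/2; μ^(5)=-47

((0, 0, 1, 1, 1); (0, 0, 0, 1, 1); (0, 0, 0, 0, 1); (3, 3, 0, 0, 0); (0, 1, 0, 0, 0))


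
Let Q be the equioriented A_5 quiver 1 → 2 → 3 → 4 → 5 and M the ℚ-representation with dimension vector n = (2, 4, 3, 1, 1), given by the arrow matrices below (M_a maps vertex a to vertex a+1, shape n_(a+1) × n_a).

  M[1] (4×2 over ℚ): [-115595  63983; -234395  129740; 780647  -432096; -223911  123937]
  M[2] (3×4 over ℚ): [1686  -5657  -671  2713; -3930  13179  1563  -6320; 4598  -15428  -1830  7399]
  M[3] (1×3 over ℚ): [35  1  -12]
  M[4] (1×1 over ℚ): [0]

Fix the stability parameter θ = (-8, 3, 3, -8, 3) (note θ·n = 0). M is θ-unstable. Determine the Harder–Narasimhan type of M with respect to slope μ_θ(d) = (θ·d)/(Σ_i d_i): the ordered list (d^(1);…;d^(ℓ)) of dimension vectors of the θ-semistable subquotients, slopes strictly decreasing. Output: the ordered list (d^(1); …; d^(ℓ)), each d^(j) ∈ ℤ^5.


Via rank(M_{q-1}∘⋯∘M_p): M ≅ I[1,2], I[1,4], I[2,3]^2, I[5,5].
μ_θ-semistable layers: μ^(1)=3; μ^(2)=-2/3; μ^(3)=-8

((0, 3, 2, 0, 1); (0, 1, 1, 1, 0); (2, 0, 0, 0, 0))


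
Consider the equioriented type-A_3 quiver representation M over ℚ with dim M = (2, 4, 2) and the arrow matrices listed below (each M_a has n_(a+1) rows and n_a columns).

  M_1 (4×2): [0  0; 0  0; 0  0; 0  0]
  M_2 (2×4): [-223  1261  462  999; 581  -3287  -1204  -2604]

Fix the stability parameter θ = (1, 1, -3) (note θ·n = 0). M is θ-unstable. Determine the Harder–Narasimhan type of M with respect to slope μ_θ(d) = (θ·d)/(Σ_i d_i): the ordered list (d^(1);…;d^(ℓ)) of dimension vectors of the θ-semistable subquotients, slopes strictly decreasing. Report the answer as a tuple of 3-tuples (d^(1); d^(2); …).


Barcode: M ≅ I[1,1]^2, I[2,2]^2, I[2,3]^2. HN layers by μ_θ (2 steps, strictly decreasing):
  μ^(1)=1; μ^(2)=-1

((2, 2, 0); (0, 2, 2))


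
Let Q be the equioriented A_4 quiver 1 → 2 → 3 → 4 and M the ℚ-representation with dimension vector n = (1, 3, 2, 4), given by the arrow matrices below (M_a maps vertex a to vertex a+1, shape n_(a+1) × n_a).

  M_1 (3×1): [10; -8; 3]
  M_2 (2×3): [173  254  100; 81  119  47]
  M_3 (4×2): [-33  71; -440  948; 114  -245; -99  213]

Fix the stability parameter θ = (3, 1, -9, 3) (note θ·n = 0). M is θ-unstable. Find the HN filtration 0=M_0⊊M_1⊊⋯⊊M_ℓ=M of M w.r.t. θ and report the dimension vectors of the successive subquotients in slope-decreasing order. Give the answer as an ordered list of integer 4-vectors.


Barcode: M ≅ I[1,4], I[2,2], I[2,4], I[4,4]^2. HN layers by μ_θ (4 steps, strictly decreasing):
  μ^(1)=3; μ^(2)=1; μ^(3)=-5/3; μ^(4)=-4

((0, 0, 0, 4); (0, 1, 0, 0); (1, 1, 1, 0); (0, 1, 1, 0))


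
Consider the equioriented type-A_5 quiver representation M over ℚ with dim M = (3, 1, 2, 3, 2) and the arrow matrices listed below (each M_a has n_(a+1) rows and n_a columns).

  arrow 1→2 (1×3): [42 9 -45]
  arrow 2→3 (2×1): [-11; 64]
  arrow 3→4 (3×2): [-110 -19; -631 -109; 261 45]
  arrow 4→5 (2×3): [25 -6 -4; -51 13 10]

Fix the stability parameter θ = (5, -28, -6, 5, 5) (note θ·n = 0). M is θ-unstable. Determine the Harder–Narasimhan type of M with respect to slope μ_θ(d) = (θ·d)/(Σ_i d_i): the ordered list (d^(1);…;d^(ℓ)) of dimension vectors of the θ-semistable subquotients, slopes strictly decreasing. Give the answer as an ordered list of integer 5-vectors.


Interval decomposition of M: I[1,1]^2, I[1,5], I[3,5], I[4,4].
HN type (ℓ=3): μ^(1)=5; μ^(2)=-6; μ^(3)=-23/2

((2, 0, 0, 3, 2); (0, 0, 2, 0, 0); (1, 1, 0, 0, 0))


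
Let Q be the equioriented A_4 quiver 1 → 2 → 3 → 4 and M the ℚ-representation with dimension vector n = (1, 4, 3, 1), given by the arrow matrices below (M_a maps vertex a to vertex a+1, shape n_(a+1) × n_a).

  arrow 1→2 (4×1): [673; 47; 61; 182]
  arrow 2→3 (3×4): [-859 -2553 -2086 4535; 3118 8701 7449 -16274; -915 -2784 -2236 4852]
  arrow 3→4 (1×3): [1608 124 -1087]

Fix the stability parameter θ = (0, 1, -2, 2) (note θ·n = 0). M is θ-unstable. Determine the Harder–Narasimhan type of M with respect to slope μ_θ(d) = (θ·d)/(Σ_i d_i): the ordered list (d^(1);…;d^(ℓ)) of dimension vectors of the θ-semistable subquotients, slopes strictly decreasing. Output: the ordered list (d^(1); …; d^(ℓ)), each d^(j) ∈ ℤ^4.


Barcode: M ≅ I[1,4], I[2,2], I[2,3]^2. HN layers by μ_θ (4 steps, strictly decreasing):
  μ^(1)=2; μ^(2)=1; μ^(3)=-1/3; μ^(4)=-1/2

((0, 0, 0, 1); (0, 1, 0, 0); (1, 1, 1, 0); (0, 2, 2, 0))


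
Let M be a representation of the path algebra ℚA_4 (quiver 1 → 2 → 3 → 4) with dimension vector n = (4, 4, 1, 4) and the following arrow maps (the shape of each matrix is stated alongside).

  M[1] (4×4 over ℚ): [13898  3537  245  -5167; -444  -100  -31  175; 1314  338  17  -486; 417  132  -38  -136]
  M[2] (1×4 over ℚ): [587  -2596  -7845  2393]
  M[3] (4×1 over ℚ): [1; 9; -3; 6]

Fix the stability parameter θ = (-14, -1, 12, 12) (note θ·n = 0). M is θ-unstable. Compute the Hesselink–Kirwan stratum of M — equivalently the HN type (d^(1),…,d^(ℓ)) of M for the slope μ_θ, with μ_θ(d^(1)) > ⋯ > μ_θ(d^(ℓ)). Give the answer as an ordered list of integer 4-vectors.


Via rank(M_{q-1}∘⋯∘M_p): M ≅ I[1,2]^3, I[1,4], I[4,4]^3.
μ_θ-semistable layers: μ^(1)=12; μ^(2)=-1; μ^(3)=-14

((0, 0, 1, 4); (0, 4, 0, 0); (4, 0, 0, 0))


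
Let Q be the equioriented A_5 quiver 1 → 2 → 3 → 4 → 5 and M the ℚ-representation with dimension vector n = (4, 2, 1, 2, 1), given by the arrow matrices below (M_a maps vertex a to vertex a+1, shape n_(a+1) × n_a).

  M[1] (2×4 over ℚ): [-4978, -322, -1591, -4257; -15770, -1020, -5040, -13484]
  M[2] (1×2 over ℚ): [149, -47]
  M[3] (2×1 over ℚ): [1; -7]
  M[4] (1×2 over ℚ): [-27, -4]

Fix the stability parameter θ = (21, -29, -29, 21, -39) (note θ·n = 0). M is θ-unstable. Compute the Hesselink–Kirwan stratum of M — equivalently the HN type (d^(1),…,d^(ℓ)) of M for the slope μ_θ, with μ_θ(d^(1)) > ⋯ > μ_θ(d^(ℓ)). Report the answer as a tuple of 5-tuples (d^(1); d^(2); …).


Barcode: M ≅ I[1,1]^2, I[1,2], I[1,5], I[4,4]. HN layers by μ_θ (4 steps, strictly decreasing):
  μ^(1)=21; μ^(2)=-4; μ^(3)=-9; μ^(4)=-37/3

((2, 0, 0, 1, 0); (1, 1, 0, 0, 0); (0, 0, 0, 1, 1); (1, 1, 1, 0, 0))


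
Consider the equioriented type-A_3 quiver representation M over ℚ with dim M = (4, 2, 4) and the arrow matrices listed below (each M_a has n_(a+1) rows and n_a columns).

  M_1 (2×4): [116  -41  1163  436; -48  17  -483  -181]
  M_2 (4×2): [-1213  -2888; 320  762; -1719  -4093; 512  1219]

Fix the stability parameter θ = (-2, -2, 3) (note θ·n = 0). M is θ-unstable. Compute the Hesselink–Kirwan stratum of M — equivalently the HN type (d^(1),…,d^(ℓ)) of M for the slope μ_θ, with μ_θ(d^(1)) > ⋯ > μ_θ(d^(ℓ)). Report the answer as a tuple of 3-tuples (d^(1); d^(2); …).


Interval decomposition of M: I[1,1]^2, I[1,3]^2, I[3,3]^2.
HN type (ℓ=2): μ^(1)=3; μ^(2)=-2

((0, 0, 4); (4, 2, 0))


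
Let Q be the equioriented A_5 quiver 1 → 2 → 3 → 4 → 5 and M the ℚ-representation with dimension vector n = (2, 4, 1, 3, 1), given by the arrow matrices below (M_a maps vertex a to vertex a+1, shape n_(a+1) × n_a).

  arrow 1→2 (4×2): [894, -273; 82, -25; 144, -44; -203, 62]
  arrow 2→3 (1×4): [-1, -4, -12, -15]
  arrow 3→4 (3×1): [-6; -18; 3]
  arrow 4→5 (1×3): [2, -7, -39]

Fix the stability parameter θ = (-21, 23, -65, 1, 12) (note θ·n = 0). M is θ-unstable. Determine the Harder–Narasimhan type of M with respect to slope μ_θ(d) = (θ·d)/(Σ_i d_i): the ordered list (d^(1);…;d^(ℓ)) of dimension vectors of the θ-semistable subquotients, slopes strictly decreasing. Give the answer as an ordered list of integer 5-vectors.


Barcode: M ≅ I[1,2], I[1,5], I[2,2]^2, I[4,4]^2. HN layers by μ_θ (4 steps, strictly decreasing):
  μ^(1)=23; μ^(2)=12; μ^(3)=1; μ^(4)=-21

((0, 3, 0, 0, 0); (0, 0, 0, 0, 1); (0, 0, 0, 3, 0); (2, 1, 1, 0, 0))


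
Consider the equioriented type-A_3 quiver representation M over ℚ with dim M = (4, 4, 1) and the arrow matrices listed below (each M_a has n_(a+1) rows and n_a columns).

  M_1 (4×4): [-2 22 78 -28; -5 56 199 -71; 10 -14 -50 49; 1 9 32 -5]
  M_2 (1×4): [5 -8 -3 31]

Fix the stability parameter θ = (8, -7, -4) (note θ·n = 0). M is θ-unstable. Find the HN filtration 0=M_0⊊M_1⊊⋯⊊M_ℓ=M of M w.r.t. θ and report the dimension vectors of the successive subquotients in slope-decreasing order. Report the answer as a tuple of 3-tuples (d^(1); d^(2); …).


Barcode: M ≅ I[1,2]^3, I[1,3]. HN layers by μ_θ (2 steps, strictly decreasing):
  μ^(1)=1/2; μ^(2)=-1

((3, 3, 0); (1, 1, 1))


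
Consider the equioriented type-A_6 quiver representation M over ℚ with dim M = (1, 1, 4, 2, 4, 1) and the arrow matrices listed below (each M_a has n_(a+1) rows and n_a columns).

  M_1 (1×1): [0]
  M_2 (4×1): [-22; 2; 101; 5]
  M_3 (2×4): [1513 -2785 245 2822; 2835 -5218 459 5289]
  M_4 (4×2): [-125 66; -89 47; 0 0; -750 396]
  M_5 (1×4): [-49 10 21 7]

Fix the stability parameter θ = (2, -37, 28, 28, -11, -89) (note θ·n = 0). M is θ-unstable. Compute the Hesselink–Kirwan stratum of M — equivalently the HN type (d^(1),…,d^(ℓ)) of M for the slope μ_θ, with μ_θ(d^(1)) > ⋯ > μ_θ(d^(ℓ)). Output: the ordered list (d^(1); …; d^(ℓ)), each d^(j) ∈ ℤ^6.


Barcode: M ≅ I[1,1], I[2,6], I[3,3]^2, I[3,5], I[5,5]^2. HN layers by μ_θ (5 steps, strictly decreasing):
  μ^(1)=28; μ^(2)=15; μ^(3)=2; μ^(4)=-11; μ^(5)=-37

((0, 0, 2, 0, 0, 0); (0, 0, 1, 1, 1, 0); (1, 0, 0, 0, 0, 0); (0, 0, 1, 1, 3, 1); (0, 1, 0, 0, 0, 0))


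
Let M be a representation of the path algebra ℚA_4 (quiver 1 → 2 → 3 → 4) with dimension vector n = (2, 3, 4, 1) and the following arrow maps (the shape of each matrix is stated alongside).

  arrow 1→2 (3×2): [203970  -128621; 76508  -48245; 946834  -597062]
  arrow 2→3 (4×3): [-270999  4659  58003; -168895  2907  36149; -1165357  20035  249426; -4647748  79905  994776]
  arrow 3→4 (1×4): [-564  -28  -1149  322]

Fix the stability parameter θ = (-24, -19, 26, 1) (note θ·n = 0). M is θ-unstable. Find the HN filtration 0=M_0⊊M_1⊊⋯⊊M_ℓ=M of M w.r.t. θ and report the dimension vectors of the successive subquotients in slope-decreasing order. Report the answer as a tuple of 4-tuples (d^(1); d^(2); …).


Interval decomposition of M: I[1,3], I[1,4], I[2,3], I[3,3].
HN type (ℓ=4): μ^(1)=26; μ^(2)=27/2; μ^(3)=-19; μ^(4)=-24

((0, 0, 3, 0); (0, 0, 1, 1); (0, 3, 0, 0); (2, 0, 0, 0))


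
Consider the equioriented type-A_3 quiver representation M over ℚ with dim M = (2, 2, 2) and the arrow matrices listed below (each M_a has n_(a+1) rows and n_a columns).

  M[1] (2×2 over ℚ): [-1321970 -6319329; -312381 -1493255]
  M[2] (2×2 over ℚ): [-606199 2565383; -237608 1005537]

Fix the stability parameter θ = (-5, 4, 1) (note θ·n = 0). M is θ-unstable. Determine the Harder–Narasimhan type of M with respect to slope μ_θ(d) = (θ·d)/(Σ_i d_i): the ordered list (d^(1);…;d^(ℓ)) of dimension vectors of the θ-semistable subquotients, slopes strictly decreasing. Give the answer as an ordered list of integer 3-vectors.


Via rank(M_{q-1}∘⋯∘M_p): M ≅ I[1,3]^2.
μ_θ-semistable layers: μ^(1)=5/2; μ^(2)=-5

((0, 2, 2); (2, 0, 0))


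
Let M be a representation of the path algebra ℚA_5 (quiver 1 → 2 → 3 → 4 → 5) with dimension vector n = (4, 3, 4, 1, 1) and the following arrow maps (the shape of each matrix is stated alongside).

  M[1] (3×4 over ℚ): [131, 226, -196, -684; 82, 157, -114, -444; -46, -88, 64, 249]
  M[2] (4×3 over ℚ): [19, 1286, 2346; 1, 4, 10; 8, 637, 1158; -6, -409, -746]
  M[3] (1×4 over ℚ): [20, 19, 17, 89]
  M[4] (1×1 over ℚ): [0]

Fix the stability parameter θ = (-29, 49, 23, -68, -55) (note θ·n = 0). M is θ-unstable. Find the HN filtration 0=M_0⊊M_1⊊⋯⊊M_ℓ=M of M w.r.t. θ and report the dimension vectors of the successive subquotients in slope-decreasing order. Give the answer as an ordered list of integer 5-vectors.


Interval decomposition of M: I[1,1], I[1,2], I[1,3], I[1,4], I[3,3]^2, I[5,5].
HN type (ℓ=6): μ^(1)=49; μ^(2)=36; μ^(3)=23; μ^(4)=4/3; μ^(5)=-29; μ^(6)=-55

((0, 1, 0, 0, 0); (0, 1, 1, 0, 0); (0, 0, 2, 0, 0); (0, 1, 1, 1, 0); (4, 0, 0, 0, 0); (0, 0, 0, 0, 1))


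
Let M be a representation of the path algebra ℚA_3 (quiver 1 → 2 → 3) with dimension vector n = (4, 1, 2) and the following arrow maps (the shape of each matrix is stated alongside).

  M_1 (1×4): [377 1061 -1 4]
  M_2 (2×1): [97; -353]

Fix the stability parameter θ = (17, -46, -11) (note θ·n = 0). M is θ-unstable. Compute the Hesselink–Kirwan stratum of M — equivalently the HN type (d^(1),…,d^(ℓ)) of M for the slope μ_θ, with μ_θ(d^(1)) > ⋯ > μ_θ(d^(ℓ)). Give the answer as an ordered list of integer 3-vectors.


Interval decomposition of M: I[1,1]^3, I[1,3], I[3,3].
HN type (ℓ=3): μ^(1)=17; μ^(2)=-11; μ^(3)=-29/2

((3, 0, 0); (0, 0, 2); (1, 1, 0))


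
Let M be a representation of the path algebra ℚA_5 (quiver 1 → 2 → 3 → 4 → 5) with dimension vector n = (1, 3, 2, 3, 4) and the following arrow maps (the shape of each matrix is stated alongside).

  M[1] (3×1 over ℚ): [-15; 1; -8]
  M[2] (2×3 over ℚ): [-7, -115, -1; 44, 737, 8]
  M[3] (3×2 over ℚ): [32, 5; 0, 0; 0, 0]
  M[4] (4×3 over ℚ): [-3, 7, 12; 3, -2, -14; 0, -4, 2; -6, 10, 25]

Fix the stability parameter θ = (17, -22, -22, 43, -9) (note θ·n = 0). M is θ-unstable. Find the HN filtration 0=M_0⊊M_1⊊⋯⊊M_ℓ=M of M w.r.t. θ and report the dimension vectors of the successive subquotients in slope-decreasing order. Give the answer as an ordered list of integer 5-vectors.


Interval decomposition of M: I[1,5], I[2,2], I[2,3], I[4,5]^2, I[5,5].
HN type (ℓ=3): μ^(1)=17; μ^(2)=-9; μ^(3)=-22

((0, 0, 0, 3, 3); (1, 1, 1, 0, 1); (0, 2, 1, 0, 0))


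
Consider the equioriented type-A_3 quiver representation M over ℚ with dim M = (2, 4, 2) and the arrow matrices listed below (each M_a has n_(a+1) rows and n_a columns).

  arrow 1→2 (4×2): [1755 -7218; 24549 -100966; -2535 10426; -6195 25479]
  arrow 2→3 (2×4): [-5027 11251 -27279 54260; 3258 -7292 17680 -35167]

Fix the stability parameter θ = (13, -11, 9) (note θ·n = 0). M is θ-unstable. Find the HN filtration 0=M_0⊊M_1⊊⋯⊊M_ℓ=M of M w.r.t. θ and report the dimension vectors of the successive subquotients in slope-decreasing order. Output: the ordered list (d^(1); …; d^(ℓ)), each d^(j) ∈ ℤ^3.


Interval decomposition of M: I[1,3]^2, I[2,2]^2.
HN type (ℓ=3): μ^(1)=9; μ^(2)=1; μ^(3)=-11

((0, 0, 2); (2, 2, 0); (0, 2, 0))


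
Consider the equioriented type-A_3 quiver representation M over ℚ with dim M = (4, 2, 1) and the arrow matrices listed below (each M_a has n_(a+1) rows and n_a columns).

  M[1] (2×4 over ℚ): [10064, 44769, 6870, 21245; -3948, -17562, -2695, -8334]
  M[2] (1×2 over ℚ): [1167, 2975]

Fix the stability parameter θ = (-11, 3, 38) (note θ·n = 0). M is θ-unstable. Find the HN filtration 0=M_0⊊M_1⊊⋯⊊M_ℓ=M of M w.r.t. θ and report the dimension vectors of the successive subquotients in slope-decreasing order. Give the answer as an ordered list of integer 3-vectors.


Barcode: M ≅ I[1,1]^2, I[1,2], I[1,3]. HN layers by μ_θ (3 steps, strictly decreasing):
  μ^(1)=38; μ^(2)=3; μ^(3)=-11

((0, 0, 1); (0, 2, 0); (4, 0, 0))


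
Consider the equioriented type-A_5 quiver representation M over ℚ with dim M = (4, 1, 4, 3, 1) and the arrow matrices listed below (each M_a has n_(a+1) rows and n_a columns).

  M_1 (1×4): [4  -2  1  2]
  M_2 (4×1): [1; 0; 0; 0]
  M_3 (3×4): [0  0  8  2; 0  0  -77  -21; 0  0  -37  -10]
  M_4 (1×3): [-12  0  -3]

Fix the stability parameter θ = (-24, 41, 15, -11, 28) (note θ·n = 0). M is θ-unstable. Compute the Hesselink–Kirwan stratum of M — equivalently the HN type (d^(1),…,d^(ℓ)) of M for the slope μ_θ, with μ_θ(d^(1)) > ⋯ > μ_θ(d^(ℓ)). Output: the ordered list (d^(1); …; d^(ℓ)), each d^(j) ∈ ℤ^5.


Via rank(M_{q-1}∘⋯∘M_p): M ≅ I[1,1]^3, I[1,3], I[3,3], I[3,4], I[3,5], I[4,4].
μ_θ-semistable layers: μ^(1)=28; μ^(2)=15; μ^(3)=2; μ^(4)=-11; μ^(5)=-24

((0, 1, 1, 0, 1); (0, 0, 1, 0, 0); (0, 0, 2, 2, 0); (0, 0, 0, 1, 0); (4, 0, 0, 0, 0))


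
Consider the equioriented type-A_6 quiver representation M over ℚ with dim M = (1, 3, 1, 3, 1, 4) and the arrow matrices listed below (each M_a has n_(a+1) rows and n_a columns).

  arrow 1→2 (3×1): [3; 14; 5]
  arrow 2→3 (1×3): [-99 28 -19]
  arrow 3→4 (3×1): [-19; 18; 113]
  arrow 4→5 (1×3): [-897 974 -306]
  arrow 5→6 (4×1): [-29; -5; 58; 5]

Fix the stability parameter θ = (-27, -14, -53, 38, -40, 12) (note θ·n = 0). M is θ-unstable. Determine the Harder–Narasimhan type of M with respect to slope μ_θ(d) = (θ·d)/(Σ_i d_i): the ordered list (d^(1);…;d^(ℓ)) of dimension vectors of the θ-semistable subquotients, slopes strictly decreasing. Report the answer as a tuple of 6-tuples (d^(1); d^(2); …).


Barcode: M ≅ I[1,2], I[2,2], I[2,6], I[4,4]^2, I[6,6]^3. HN layers by μ_θ (6 steps, strictly decreasing):
  μ^(1)=38; μ^(2)=12; μ^(3)=-1; μ^(4)=-14; μ^(5)=-27; μ^(6)=-67/2

((0, 0, 0, 2, 0, 0); (0, 0, 0, 0, 0, 4); (0, 0, 0, 1, 1, 0); (0, 2, 0, 0, 0, 0); (1, 0, 0, 0, 0, 0); (0, 1, 1, 0, 0, 0))
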